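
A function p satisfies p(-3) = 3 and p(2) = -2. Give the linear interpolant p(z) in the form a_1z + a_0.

Build the Lagrange basis polynomials:
L_0(z) = (z - 2) / [-5] = -(1/5)z + 2/5
L_1(z) = (z + 3) / [5] = (1/5)z + 3/5
p(z) = 3·L_0 + (-2)·L_1
  3·L_0(z) = -(3/5)z + 6/5
  (-2)·L_1(z) = -(2/5)z - 6/5
Adding term by term: -z

p(z) = -z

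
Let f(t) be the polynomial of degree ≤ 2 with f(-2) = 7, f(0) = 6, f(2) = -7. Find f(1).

Evaluate each Lagrange basis at t = 1:
L_0(1) = (1)·(-1)/[(-2)·(-4)] = -1/8
L_1(1) = (3)·(-1)/[(2)·(-2)] = 3/4
L_2(1) = (3)·(1)/[(4)·(2)] = 3/8
Sum: 7·(-1/8) + 6·(3/4) + (-7)·(3/8) = 1

1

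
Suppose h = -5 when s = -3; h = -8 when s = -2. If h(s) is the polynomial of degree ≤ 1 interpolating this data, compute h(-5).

1

Evaluate each Lagrange basis at s = -5:
L_0(-5) = (-3)/[(-1)] = 3
L_1(-5) = (-2)/[(1)] = -2
Sum: (-5)·(3) + (-8)·(-2) = 1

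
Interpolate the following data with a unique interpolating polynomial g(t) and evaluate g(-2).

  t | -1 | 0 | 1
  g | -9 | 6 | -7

-52

Evaluate each Lagrange basis at t = -2:
L_0(-2) = (-2)·(-3)/[(-1)·(-2)] = 3
L_1(-2) = (-1)·(-3)/[(1)·(-1)] = -3
L_2(-2) = (-1)·(-2)/[(2)·(1)] = 1
Sum: (-9)·(3) + 6·(-3) + (-7)·(1) = -52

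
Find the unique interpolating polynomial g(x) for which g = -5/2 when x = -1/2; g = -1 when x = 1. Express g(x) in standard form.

L_0(x) = (x - 1) / [-3/2] = -(2/3)x + 2/3
L_1(x) = (x + 1/2) / [3/2] = (2/3)x + 1/3
g(x) = (-5/2)·L_0 + (-1)·L_1
  (-5/2)·L_0(x) = (5/3)x - 5/3
  (-1)·L_1(x) = -(2/3)x - 1/3
Adding term by term: x - 2

g(x) = x - 2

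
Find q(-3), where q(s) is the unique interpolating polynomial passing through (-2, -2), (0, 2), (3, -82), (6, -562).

14

Using Newton's divided-difference form:
q[-2,0] = (2 - (-2)) / (0 - (-2)) = 2
q[0,3] = (-82 - 2) / (3 - 0) = -28
q[3,6] = (-562 - (-82)) / (6 - 3) = -160
q[-2,0,3] = (-28 - 2) / (3 - (-2)) = -6
q[0,3,6] = (-160 - (-28)) / (6 - 0) = -22
q[-2,0,3,6] = (-22 - (-6)) / (6 - (-2)) = -2
q(-3) = -2 + 2·(-1) + (-6)·(-1)·(-3) + (-2)·(-1)·(-3)·(-6) = 14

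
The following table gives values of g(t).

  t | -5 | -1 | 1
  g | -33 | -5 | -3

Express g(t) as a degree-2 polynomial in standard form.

Build the Lagrange basis polynomials:
L_0(t) = (t + 1)(t - 1) / [24] = (1/24)t^2 - 1/24
L_1(t) = (t + 5)(t - 1) / [-8] = -(1/8)t^2 - (1/2)t + 5/8
L_2(t) = (t + 5)(t + 1) / [12] = (1/12)t^2 + (1/2)t + 5/12
g(t) = (-33)·L_0 + (-5)·L_1 + (-3)·L_2
  (-33)·L_0(t) = -(11/8)t^2 + 11/8
  (-5)·L_1(t) = (5/8)t^2 + (5/2)t - 25/8
  (-3)·L_2(t) = -(1/4)t^2 - (3/2)t - 5/4
Adding term by term: -t^2 + t - 3

g(t) = -t^2 + t - 3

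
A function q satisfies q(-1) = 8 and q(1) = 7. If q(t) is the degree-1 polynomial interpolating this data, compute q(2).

L_0(2) = (1)/[(-2)] = -1/2
L_1(2) = (3)/[(2)] = 3/2
Sum: 8·(-1/2) + 7·(3/2) = 13/2

13/2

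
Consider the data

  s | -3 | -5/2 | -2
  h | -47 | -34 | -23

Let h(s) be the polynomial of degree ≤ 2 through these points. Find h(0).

1

Evaluate each Lagrange basis at s = 0:
L_0(0) = (5/2)·(2)/[(-1/2)·(-1)] = 10
L_1(0) = (3)·(2)/[(1/2)·(-1/2)] = -24
L_2(0) = (3)·(5/2)/[(1)·(1/2)] = 15
Sum: (-47)·(10) + (-34)·(-24) + (-23)·(15) = 1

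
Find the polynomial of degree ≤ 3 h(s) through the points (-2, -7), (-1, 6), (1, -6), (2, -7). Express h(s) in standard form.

Newton's divided differences:
h[-2,-1] = (6 - (-7)) / (-1 - (-2)) = 13
h[-1,1] = (-6 - 6) / (1 - (-1)) = -6
h[1,2] = (-7 - (-6)) / (2 - 1) = -1
h[-2,-1,1] = (-6 - 13) / (1 - (-2)) = -19/3
h[-1,1,2] = (-1 - (-6)) / (2 - (-1)) = 5/3
h[-2,-1,1,2] = (5/3 - (-19/3)) / (2 - (-2)) = 2
h(s) = -7 + 13·(s + 2) + (-19/3)·(s + 2)(s + 1) + 2·(s + 2)(s + 1)(s - 1)
Expanding: h(s) = 2s^3 - (7/3)s^2 - 8s + 7/3

h(s) = 2s^3 - (7/3)s^2 - 8s + 7/3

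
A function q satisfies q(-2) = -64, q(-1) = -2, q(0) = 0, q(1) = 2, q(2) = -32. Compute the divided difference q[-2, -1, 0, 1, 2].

q[-2,-1] = (-2 - (-64)) / (-1 - (-2)) = 62
q[-1,0] = (0 - (-2)) / (0 - (-1)) = 2
q[0,1] = (2 - 0) / (1 - 0) = 2
q[1,2] = (-32 - 2) / (2 - 1) = -34
q[-2,-1,0] = (2 - 62) / (0 - (-2)) = -30
q[-1,0,1] = (2 - 2) / (1 - (-1)) = 0
q[0,1,2] = (-34 - 2) / (2 - 0) = -18
q[-2,-1,0,1] = (0 - (-30)) / (1 - (-2)) = 10
q[-1,0,1,2] = (-18 - 0) / (2 - (-1)) = -6
q[-2,-1,0,1,2] = (-6 - 10) / (2 - (-2)) = -4

-4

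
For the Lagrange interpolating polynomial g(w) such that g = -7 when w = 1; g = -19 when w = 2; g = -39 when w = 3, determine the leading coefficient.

-4

The leading coefficient equals the top divided difference g[1,2,3].
g[1,2] = (-19 - (-7)) / (2 - 1) = -12
g[2,3] = (-39 - (-19)) / (3 - 2) = -20
g[1,2,3] = (-20 - (-12)) / (3 - 1) = -4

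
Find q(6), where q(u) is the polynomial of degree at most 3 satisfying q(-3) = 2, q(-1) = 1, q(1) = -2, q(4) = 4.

Evaluate each Lagrange basis at u = 6:
L_0(6) = (7)·(5)·(2)/[(-2)·(-4)·(-7)] = -5/4
L_1(6) = (9)·(5)·(2)/[(2)·(-2)·(-5)] = 9/2
L_2(6) = (9)·(7)·(2)/[(4)·(2)·(-3)] = -21/4
L_3(6) = (9)·(7)·(5)/[(7)·(5)·(3)] = 3
Sum: 2·(-5/4) + 1·(9/2) + (-2)·(-21/4) + 4·(3) = 49/2

49/2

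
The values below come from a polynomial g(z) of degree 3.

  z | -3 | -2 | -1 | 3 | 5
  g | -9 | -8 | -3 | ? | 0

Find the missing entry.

243/14

The 4 known values determine g uniquely (degree ≤ 3).
L_0(3) = (5)·(4)·(-2)/[(-1)·(-2)·(-8)] = 5/2
L_1(3) = (6)·(4)·(-2)/[(1)·(-1)·(-7)] = -48/7
L_2(3) = (6)·(5)·(-2)/[(2)·(1)·(-6)] = 5
L_3(3) = (6)·(5)·(4)/[(8)·(7)·(6)] = 5/14
Sum: (-9)·(5/2) + (-8)·(-48/7) + (-3)·(5) + 0 = 243/14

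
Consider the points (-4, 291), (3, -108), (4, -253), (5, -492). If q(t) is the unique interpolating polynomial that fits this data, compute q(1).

L_0(1) = (-2)·(-3)·(-4)/[(-7)·(-8)·(-9)] = 1/21
L_1(1) = (5)·(-3)·(-4)/[(7)·(-1)·(-2)] = 30/7
L_2(1) = (5)·(-2)·(-4)/[(8)·(1)·(-1)] = -5
L_3(1) = (5)·(-2)·(-3)/[(9)·(2)·(1)] = 5/3
Sum: 291·(1/21) + (-108)·(30/7) + (-253)·(-5) + (-492)·(5/3) = -4

-4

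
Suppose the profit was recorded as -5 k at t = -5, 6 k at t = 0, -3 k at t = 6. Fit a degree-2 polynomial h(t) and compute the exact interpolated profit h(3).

249/55

Evaluate each Lagrange basis at t = 3:
L_0(3) = (3)·(-3)/[(-5)·(-11)] = -9/55
L_1(3) = (8)·(-3)/[(5)·(-6)] = 4/5
L_2(3) = (8)·(3)/[(11)·(6)] = 4/11
Sum: (-5)·(-9/55) + 6·(4/5) + (-3)·(4/11) = 249/55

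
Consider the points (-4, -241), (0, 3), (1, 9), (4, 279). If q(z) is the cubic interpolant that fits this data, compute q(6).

Evaluate each Lagrange basis at z = 6:
L_0(6) = (6)·(5)·(2)/[(-4)·(-5)·(-8)] = -3/8
L_1(6) = (10)·(5)·(2)/[(4)·(-1)·(-4)] = 25/4
L_2(6) = (10)·(6)·(2)/[(5)·(1)·(-3)] = -8
L_3(6) = (10)·(6)·(5)/[(8)·(4)·(3)] = 25/8
Sum: (-241)·(-3/8) + 3·(25/4) + 9·(-8) + 279·(25/8) = 909

909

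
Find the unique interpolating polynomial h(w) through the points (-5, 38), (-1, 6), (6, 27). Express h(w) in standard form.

Newton's divided differences:
h[-5,-1] = (6 - 38) / (-1 - (-5)) = -8
h[-1,6] = (27 - 6) / (6 - (-1)) = 3
h[-5,-1,6] = (3 - (-8)) / (6 - (-5)) = 1
h(w) = 38 + (-8)·(w + 5) + 1·(w + 5)(w + 1)
Expanding: h(w) = w^2 - 2w + 3

h(w) = w^2 - 2w + 3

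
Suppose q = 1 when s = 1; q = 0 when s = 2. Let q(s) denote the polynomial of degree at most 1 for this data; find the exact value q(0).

L_0(0) = (-2)/[(-1)] = 2
L_1(0) = (-1)/[(1)] = -1
Sum: 1·(2) + 0 = 2

2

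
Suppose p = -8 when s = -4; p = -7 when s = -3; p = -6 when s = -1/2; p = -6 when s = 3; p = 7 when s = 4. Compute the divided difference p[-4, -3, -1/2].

-6/35

p[-4,-3] = (-7 - (-8)) / (-3 - (-4)) = 1
p[-3,-1/2] = (-6 - (-7)) / (-1/2 - (-3)) = 2/5
p[-4,-3,-1/2] = (2/5 - 1) / (-1/2 - (-4)) = -6/35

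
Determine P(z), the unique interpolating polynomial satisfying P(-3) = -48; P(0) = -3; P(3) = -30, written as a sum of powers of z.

Build the Lagrange basis polynomials:
L_0(z) = z(z - 3) / [18] = (1/18)z^2 - (1/6)z
L_1(z) = (z + 3)(z - 3) / [-9] = -(1/9)z^2 + 1
L_2(z) = (z + 3)z / [18] = (1/18)z^2 + (1/6)z
P(z) = (-48)·L_0 + (-3)·L_1 + (-30)·L_2
  (-48)·L_0(z) = -(8/3)z^2 + 8z
  (-3)·L_1(z) = (1/3)z^2 - 3
  (-30)·L_2(z) = -(5/3)z^2 - 5z
Adding term by term: -4z^2 + 3z - 3

P(z) = -4z^2 + 3z - 3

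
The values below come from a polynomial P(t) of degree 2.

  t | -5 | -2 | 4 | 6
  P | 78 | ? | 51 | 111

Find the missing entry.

15

The 3 known values determine P uniquely (degree ≤ 2).
Evaluate each Lagrange basis at t = -2:
L_0(-2) = (-6)·(-8)/[(-9)·(-11)] = 16/33
L_1(-2) = (3)·(-8)/[(9)·(-2)] = 4/3
L_2(-2) = (3)·(-6)/[(11)·(2)] = -9/11
Sum: 78·(16/33) + 51·(4/3) + 111·(-9/11) = 15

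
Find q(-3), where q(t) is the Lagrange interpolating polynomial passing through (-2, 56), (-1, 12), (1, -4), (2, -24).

156

Evaluate each Lagrange basis at t = -3:
L_0(-3) = (-2)·(-4)·(-5)/[(-1)·(-3)·(-4)] = 10/3
L_1(-3) = (-1)·(-4)·(-5)/[(1)·(-2)·(-3)] = -10/3
L_2(-3) = (-1)·(-2)·(-5)/[(3)·(2)·(-1)] = 5/3
L_3(-3) = (-1)·(-2)·(-4)/[(4)·(3)·(1)] = -2/3
Sum: 56·(10/3) + 12·(-10/3) + (-4)·(5/3) + (-24)·(-2/3) = 156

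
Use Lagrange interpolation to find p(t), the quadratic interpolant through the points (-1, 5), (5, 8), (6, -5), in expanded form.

L_0(t) = (t - 5)(t - 6) / [42] = (1/42)t^2 - (11/42)t + 5/7
L_1(t) = (t + 1)(t - 6) / [-6] = -(1/6)t^2 + (5/6)t + 1
L_2(t) = (t + 1)(t - 5) / [7] = (1/7)t^2 - (4/7)t - 5/7
p(t) = 5·L_0 + 8·L_1 + (-5)·L_2
  5·L_0(t) = (5/42)t^2 - (55/42)t + 25/7
  8·L_1(t) = -(4/3)t^2 + (20/3)t + 8
  (-5)·L_2(t) = -(5/7)t^2 + (20/7)t + 25/7
Adding term by term: -(27/14)t^2 + (115/14)t + 106/7

p(t) = -(27/14)t^2 + (115/14)t + 106/7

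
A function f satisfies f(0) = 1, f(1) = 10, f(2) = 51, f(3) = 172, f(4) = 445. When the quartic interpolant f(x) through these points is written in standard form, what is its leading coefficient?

1

The leading coefficient equals the top divided difference f[0,1,2,3,4].
f[0,1] = (10 - 1) / (1 - 0) = 9
f[1,2] = (51 - 10) / (2 - 1) = 41
f[2,3] = (172 - 51) / (3 - 2) = 121
f[3,4] = (445 - 172) / (4 - 3) = 273
f[0,1,2] = (41 - 9) / (2 - 0) = 16
f[1,2,3] = (121 - 41) / (3 - 1) = 40
f[2,3,4] = (273 - 121) / (4 - 2) = 76
f[0,1,2,3] = (40 - 16) / (3 - 0) = 8
f[1,2,3,4] = (76 - 40) / (4 - 1) = 12
f[0,1,2,3,4] = (12 - 8) / (4 - 0) = 1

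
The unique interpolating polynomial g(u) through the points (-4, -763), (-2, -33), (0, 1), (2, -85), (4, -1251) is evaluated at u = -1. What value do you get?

-1

L_0(-1) = (1)·(-1)·(-3)·(-5)/[(-2)·(-4)·(-6)·(-8)] = -5/128
L_1(-1) = (3)·(-1)·(-3)·(-5)/[(2)·(-2)·(-4)·(-6)] = 15/32
L_2(-1) = (3)·(1)·(-3)·(-5)/[(4)·(2)·(-2)·(-4)] = 45/64
L_3(-1) = (3)·(1)·(-1)·(-5)/[(6)·(4)·(2)·(-2)] = -5/32
L_4(-1) = (3)·(1)·(-1)·(-3)/[(8)·(6)·(4)·(2)] = 3/128
Sum: (-763)·(-5/128) + (-33)·(15/32) + 1·(45/64) + (-85)·(-5/32) + (-1251)·(3/128) = -1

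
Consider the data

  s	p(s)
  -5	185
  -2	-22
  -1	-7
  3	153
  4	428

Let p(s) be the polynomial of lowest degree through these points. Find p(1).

L_0(1) = (3)·(2)·(-2)·(-3)/[(-3)·(-4)·(-8)·(-9)] = 1/24
L_1(1) = (6)·(2)·(-2)·(-3)/[(3)·(-1)·(-5)·(-6)] = -4/5
L_2(1) = (6)·(3)·(-2)·(-3)/[(4)·(1)·(-4)·(-5)] = 27/20
L_3(1) = (6)·(3)·(2)·(-3)/[(8)·(5)·(4)·(-1)] = 27/40
L_4(1) = (6)·(3)·(2)·(-2)/[(9)·(6)·(5)·(1)] = -4/15
Sum: 185·(1/24) + (-22)·(-4/5) + (-7)·(27/20) + 153·(27/40) + 428·(-4/15) = 5

5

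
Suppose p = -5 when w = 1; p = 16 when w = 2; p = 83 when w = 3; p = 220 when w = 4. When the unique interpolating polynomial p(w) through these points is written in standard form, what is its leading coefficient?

L_0(w) = (w - 2)(w - 3)(w - 4) / [-6] = -(1/6)w^3 + (3/2)w^2 - (13/3)w + 4
L_1(w) = (w - 1)(w - 3)(w - 4) / [2] = (1/2)w^3 - 4w^2 + (19/2)w - 6
L_2(w) = (w - 1)(w - 2)(w - 4) / [-2] = -(1/2)w^3 + (7/2)w^2 - 7w + 4
L_3(w) = (w - 1)(w - 2)(w - 3) / [6] = (1/6)w^3 - w^2 + (11/6)w - 1
p(w) = (-5)·L_0 + 16·L_1 + 83·L_2 + 220·L_3
Only the coefficient of w^3 is needed; take it from each L_i and combine:
(-5)·(-1/6) + 16·(1/2) + 83·(-1/2) + 220·(1/6) = 4

4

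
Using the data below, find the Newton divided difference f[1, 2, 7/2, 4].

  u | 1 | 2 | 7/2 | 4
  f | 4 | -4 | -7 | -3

f[1,2] = (-4 - 4) / (2 - 1) = -8
f[2,7/2] = (-7 - (-4)) / (7/2 - 2) = -2
f[7/2,4] = (-3 - (-7)) / (4 - 7/2) = 8
f[1,2,7/2] = (-2 - (-8)) / (7/2 - 1) = 12/5
f[2,7/2,4] = (8 - (-2)) / (4 - 2) = 5
f[1,2,7/2,4] = (5 - 12/5) / (4 - 1) = 13/15

13/15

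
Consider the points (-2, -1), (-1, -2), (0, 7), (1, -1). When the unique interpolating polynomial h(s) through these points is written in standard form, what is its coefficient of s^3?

Build the Lagrange basis polynomials:
L_0(s) = (s + 1)s(s - 1) / [-6] = -(1/6)s^3 + (1/6)s
L_1(s) = (s + 2)s(s - 1) / [2] = (1/2)s^3 + (1/2)s^2 - s
L_2(s) = (s + 2)(s + 1)(s - 1) / [-2] = -(1/2)s^3 - s^2 + (1/2)s + 1
L_3(s) = (s + 2)(s + 1)s / [6] = (1/6)s^3 + (1/2)s^2 + (1/3)s
h(s) = (-1)·L_0 + (-2)·L_1 + 7·L_2 + (-1)·L_3
Only the coefficient of s^3 is needed; take it from each L_i and combine:
(-1)·(-1/6) + (-2)·(1/2) + 7·(-1/2) + (-1)·(1/6) = -9/2

-9/2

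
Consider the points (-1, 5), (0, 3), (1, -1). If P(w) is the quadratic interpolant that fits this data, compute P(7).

-67

L_0(7) = (7)·(6)/[(-1)·(-2)] = 21
L_1(7) = (8)·(6)/[(1)·(-1)] = -48
L_2(7) = (8)·(7)/[(2)·(1)] = 28
Sum: 5·(21) + 3·(-48) + (-1)·(28) = -67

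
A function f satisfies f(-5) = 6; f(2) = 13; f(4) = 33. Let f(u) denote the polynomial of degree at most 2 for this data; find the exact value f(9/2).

157/4

Using Newton's divided-difference form:
f[-5,2] = (13 - 6) / (2 - (-5)) = 1
f[2,4] = (33 - 13) / (4 - 2) = 10
f[-5,2,4] = (10 - 1) / (4 - (-5)) = 1
f(9/2) = 6 + 1·(19/2) + 1·(19/2)·(5/2) = 157/4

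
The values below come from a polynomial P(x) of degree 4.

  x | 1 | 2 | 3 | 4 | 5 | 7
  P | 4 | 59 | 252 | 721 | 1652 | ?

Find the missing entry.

5884

The 5 known values determine P uniquely (degree ≤ 4).
L_0(7) = (5)·(4)·(3)·(2)/[(-1)·(-2)·(-3)·(-4)] = 5
L_1(7) = (6)·(4)·(3)·(2)/[(1)·(-1)·(-2)·(-3)] = -24
L_2(7) = (6)·(5)·(3)·(2)/[(2)·(1)·(-1)·(-2)] = 45
L_3(7) = (6)·(5)·(4)·(2)/[(3)·(2)·(1)·(-1)] = -40
L_4(7) = (6)·(5)·(4)·(3)/[(4)·(3)·(2)·(1)] = 15
Sum: 4·(5) + 59·(-24) + 252·(45) + 721·(-40) + 1652·(15) = 5884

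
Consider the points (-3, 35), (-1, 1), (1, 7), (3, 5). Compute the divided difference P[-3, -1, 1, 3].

P[-3,-1] = (1 - 35) / (-1 - (-3)) = -17
P[-1,1] = (7 - 1) / (1 - (-1)) = 3
P[1,3] = (5 - 7) / (3 - 1) = -1
P[-3,-1,1] = (3 - (-17)) / (1 - (-3)) = 5
P[-1,1,3] = (-1 - 3) / (3 - (-1)) = -1
P[-3,-1,1,3] = (-1 - 5) / (3 - (-3)) = -1

-1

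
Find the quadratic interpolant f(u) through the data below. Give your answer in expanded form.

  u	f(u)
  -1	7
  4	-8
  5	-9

Newton's divided differences:
f[-1,4] = (-8 - 7) / (4 - (-1)) = -3
f[4,5] = (-9 - (-8)) / (5 - 4) = -1
f[-1,4,5] = (-1 - (-3)) / (5 - (-1)) = 1/3
f(u) = 7 + (-3)·(u + 1) + (1/3)·(u + 1)(u - 4)
Expanding: f(u) = (1/3)u^2 - 4u + 8/3

f(u) = (1/3)u^2 - 4u + 8/3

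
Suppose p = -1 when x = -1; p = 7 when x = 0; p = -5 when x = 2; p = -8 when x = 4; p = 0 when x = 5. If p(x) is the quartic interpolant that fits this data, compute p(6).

58/5

Using Newton's divided-difference form:
p[-1,0] = (7 - (-1)) / (0 - (-1)) = 8
p[0,2] = (-5 - 7) / (2 - 0) = -6
p[2,4] = (-8 - (-5)) / (4 - 2) = -3/2
p[4,5] = (0 - (-8)) / (5 - 4) = 8
p[-1,0,2] = (-6 - 8) / (2 - (-1)) = -14/3
p[0,2,4] = (-3/2 - (-6)) / (4 - 0) = 9/8
p[2,4,5] = (8 - (-3/2)) / (5 - 2) = 19/6
p[-1,0,2,4] = (9/8 - (-14/3)) / (4 - (-1)) = 139/120
p[0,2,4,5] = (19/6 - 9/8) / (5 - 0) = 49/120
p[-1,0,2,4,5] = (49/120 - 139/120) / (5 - (-1)) = -1/8
p(6) = -1 + 8·(7) + (-14/3)·(7)·(6) + (139/120)·(7)·(6)·(4) + (-1/8)·(7)·(6)·(4)·(2) = 58/5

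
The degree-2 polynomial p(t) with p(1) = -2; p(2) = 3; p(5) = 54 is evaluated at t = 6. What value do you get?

83

Evaluate each Lagrange basis at t = 6:
L_0(6) = (4)·(1)/[(-1)·(-4)] = 1
L_1(6) = (5)·(1)/[(1)·(-3)] = -5/3
L_2(6) = (5)·(4)/[(4)·(3)] = 5/3
Sum: (-2)·(1) + 3·(-5/3) + 54·(5/3) = 83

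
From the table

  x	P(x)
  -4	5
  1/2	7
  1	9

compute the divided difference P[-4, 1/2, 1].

32/45

P[-4,1/2] = (7 - 5) / (1/2 - (-4)) = 4/9
P[1/2,1] = (9 - 7) / (1 - 1/2) = 4
P[-4,1/2,1] = (4 - 4/9) / (1 - (-4)) = 32/45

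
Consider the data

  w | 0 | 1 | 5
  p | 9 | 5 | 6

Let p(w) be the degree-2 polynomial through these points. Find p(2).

Using Newton's divided-difference form:
p[0,1] = (5 - 9) / (1 - 0) = -4
p[1,5] = (6 - 5) / (5 - 1) = 1/4
p[0,1,5] = (1/4 - (-4)) / (5 - 0) = 17/20
p(2) = 9 + (-4)·(2) + (17/20)·(2)·(1) = 27/10

27/10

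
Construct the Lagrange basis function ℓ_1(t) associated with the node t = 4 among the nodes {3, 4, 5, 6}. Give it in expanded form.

ℓ_1(t) = (1/2)t^3 - 7t^2 + (63/2)t - 45

ℓ_1(t) = (t - 3)(t - 5)(t - 6) / [(1)·(-1)·(-2)]
       = (t^3 - 14t^2 + 63t - 90) / (2)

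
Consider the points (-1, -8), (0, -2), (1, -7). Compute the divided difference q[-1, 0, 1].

-11/2

q[-1,0] = (-2 - (-8)) / (0 - (-1)) = 6
q[0,1] = (-7 - (-2)) / (1 - 0) = -5
q[-1,0,1] = (-5 - 6) / (1 - (-1)) = -11/2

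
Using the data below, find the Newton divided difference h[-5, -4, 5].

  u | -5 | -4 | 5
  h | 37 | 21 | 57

2

h[-5,-4] = (21 - 37) / (-4 - (-5)) = -16
h[-4,5] = (57 - 21) / (5 - (-4)) = 4
h[-5,-4,5] = (4 - (-16)) / (5 - (-5)) = 2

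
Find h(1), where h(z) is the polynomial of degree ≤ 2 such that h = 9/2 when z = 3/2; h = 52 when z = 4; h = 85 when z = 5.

1

Using Newton's divided-difference form:
h[3/2,4] = (52 - 9/2) / (4 - 3/2) = 19
h[4,5] = (85 - 52) / (5 - 4) = 33
h[3/2,4,5] = (33 - 19) / (5 - 3/2) = 4
h(1) = 9/2 + 19·(-1/2) + 4·(-1/2)·(-3) = 1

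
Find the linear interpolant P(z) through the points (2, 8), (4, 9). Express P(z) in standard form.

P(z) = (1/2)z + 7

Build the Lagrange basis polynomials:
L_0(z) = (z - 4) / [-2] = -(1/2)z + 2
L_1(z) = (z - 2) / [2] = (1/2)z - 1
P(z) = 8·L_0 + 9·L_1
  8·L_0(z) = -4z + 16
  9·L_1(z) = (9/2)z - 9
Adding term by term: (1/2)z + 7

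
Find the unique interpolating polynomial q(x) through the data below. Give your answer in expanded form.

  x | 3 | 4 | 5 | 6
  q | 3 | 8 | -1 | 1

q(x) = (25/6)x^3 - 57x^2 + (1499/6)x - 346

L_0(x) = (x - 4)(x - 5)(x - 6) / [-6] = -(1/6)x^3 + (5/2)x^2 - (37/3)x + 20
L_1(x) = (x - 3)(x - 5)(x - 6) / [2] = (1/2)x^3 - 7x^2 + (63/2)x - 45
L_2(x) = (x - 3)(x - 4)(x - 6) / [-2] = -(1/2)x^3 + (13/2)x^2 - 27x + 36
L_3(x) = (x - 3)(x - 4)(x - 5) / [6] = (1/6)x^3 - 2x^2 + (47/6)x - 10
q(x) = 3·L_0 + 8·L_1 + (-1)·L_2 + 1·L_3
  3·L_0(x) = -(1/2)x^3 + (15/2)x^2 - 37x + 60
  8·L_1(x) = 4x^3 - 56x^2 + 252x - 360
  (-1)·L_2(x) = (1/2)x^3 - (13/2)x^2 + 27x - 36
  1·L_3(x) = (1/6)x^3 - 2x^2 + (47/6)x - 10
Adding term by term: (25/6)x^3 - 57x^2 + (1499/6)x - 346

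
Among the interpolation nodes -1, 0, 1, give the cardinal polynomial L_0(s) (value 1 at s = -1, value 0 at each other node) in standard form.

L_0(s) = (1/2)s^2 - (1/2)s

L_0(s) = s(s - 1) / [(-1)·(-2)]
       = (s^2 - s) / (2)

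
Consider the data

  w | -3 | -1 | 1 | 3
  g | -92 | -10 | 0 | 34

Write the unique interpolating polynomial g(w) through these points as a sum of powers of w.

g(w) = 2w^3 - 3w^2 + 3w - 2

Newton's divided differences:
g[-3,-1] = (-10 - (-92)) / (-1 - (-3)) = 41
g[-1,1] = (0 - (-10)) / (1 - (-1)) = 5
g[1,3] = (34 - 0) / (3 - 1) = 17
g[-3,-1,1] = (5 - 41) / (1 - (-3)) = -9
g[-1,1,3] = (17 - 5) / (3 - (-1)) = 3
g[-3,-1,1,3] = (3 - (-9)) / (3 - (-3)) = 2
g(w) = -92 + 41·(w + 3) + (-9)·(w + 3)(w + 1) + 2·(w + 3)(w + 1)(w - 1)
Expanding: g(w) = 2w^3 - 3w^2 + 3w - 2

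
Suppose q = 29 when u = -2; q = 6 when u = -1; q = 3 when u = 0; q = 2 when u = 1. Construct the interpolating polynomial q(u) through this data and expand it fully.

L_0(u) = (u + 1)u(u - 1) / [-6] = -(1/6)u^3 + (1/6)u
L_1(u) = (u + 2)u(u - 1) / [2] = (1/2)u^3 + (1/2)u^2 - u
L_2(u) = (u + 2)(u + 1)(u - 1) / [-2] = -(1/2)u^3 - u^2 + (1/2)u + 1
L_3(u) = (u + 2)(u + 1)u / [6] = (1/6)u^3 + (1/2)u^2 + (1/3)u
q(u) = 29·L_0 + 6·L_1 + 3·L_2 + 2·L_3
  29·L_0(u) = -(29/6)u^3 + (29/6)u
  6·L_1(u) = 3u^3 + 3u^2 - 6u
  3·L_2(u) = -(3/2)u^3 - 3u^2 + (3/2)u + 3
  2·L_3(u) = (1/3)u^3 + u^2 + (2/3)u
Adding term by term: -3u^3 + u^2 + u + 3

q(u) = -3u^3 + u^2 + u + 3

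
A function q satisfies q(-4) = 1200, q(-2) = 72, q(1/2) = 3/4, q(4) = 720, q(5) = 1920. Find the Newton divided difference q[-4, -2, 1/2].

q[-4,-2] = (72 - 1200) / (-2 - (-4)) = -564
q[-2,1/2] = (3/4 - 72) / (1/2 - (-2)) = -57/2
q[-4,-2,1/2] = (-57/2 - (-564)) / (1/2 - (-4)) = 119

119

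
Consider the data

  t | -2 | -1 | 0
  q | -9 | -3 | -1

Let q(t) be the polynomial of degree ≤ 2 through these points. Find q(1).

Evaluate each Lagrange basis at t = 1:
L_0(1) = (2)·(1)/[(-1)·(-2)] = 1
L_1(1) = (3)·(1)/[(1)·(-1)] = -3
L_2(1) = (3)·(2)/[(2)·(1)] = 3
Sum: (-9)·(1) + (-3)·(-3) + (-1)·(3) = -3

-3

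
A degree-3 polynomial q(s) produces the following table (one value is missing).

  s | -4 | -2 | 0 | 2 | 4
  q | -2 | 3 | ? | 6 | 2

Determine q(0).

6

The 4 known values determine q uniquely (degree ≤ 3).
Evaluate each Lagrange basis at s = 0:
L_0(0) = (2)·(-2)·(-4)/[(-2)·(-6)·(-8)] = -1/6
L_1(0) = (4)·(-2)·(-4)/[(2)·(-4)·(-6)] = 2/3
L_2(0) = (4)·(2)·(-4)/[(6)·(4)·(-2)] = 2/3
L_3(0) = (4)·(2)·(-2)/[(8)·(6)·(2)] = -1/6
Sum: (-2)·(-1/6) + 3·(2/3) + 6·(2/3) + 2·(-1/6) = 6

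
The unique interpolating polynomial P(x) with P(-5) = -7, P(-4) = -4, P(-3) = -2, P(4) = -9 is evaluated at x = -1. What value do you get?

Evaluate each Lagrange basis at x = -1:
L_0(-1) = (3)·(2)·(-5)/[(-1)·(-2)·(-9)] = 5/3
L_1(-1) = (4)·(2)·(-5)/[(1)·(-1)·(-8)] = -5
L_2(-1) = (4)·(3)·(-5)/[(2)·(1)·(-7)] = 30/7
L_3(-1) = (4)·(3)·(2)/[(9)·(8)·(7)] = 1/21
Sum: (-7)·(5/3) + (-4)·(-5) + (-2)·(30/7) + (-9)·(1/21) = -2/3

-2/3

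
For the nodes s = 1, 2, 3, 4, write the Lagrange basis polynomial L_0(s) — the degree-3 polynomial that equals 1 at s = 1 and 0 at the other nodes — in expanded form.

L_0(s) = (s - 2)(s - 3)(s - 4) / [(-1)·(-2)·(-3)]
       = (s^3 - 9s^2 + 26s - 24) / (-6)

L_0(s) = -(1/6)s^3 + (3/2)s^2 - (13/3)s + 4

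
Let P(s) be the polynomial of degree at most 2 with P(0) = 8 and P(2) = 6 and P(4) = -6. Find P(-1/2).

Using Newton's divided-difference form:
P[0,2] = (6 - 8) / (2 - 0) = -1
P[2,4] = (-6 - 6) / (4 - 2) = -6
P[0,2,4] = (-6 - (-1)) / (4 - 0) = -5/4
P(-1/2) = 8 + (-1)·(-1/2) + (-5/4)·(-1/2)·(-5/2) = 111/16

111/16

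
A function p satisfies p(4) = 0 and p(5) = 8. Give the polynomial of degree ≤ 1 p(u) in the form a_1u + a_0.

p(u) = 8u - 32

L_0(u) = (u - 5) / [-1] = -u + 5
L_1(u) = (u - 4) / [1] = u - 4
p(u) = 0·L_0 + 8·L_1
  0·L_0(u) = 0
  8·L_1(u) = 8u - 32
Adding term by term: 8u - 32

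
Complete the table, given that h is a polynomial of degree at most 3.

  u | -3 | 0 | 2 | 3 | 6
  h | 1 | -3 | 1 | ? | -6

29/12

The 4 known values determine h uniquely (degree ≤ 3).
Evaluate each Lagrange basis at u = 3:
L_0(3) = (3)·(1)·(-3)/[(-3)·(-5)·(-9)] = 1/15
L_1(3) = (6)·(1)·(-3)/[(3)·(-2)·(-6)] = -1/2
L_2(3) = (6)·(3)·(-3)/[(5)·(2)·(-4)] = 27/20
L_3(3) = (6)·(3)·(1)/[(9)·(6)·(4)] = 1/12
Sum: 1·(1/15) + (-3)·(-1/2) + 1·(27/20) + (-6)·(1/12) = 29/12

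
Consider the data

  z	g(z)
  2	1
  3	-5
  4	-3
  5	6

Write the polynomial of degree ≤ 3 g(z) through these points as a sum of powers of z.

g(z) = -(1/6)z^3 + (11/2)z^2 - (91/3)z + 41

Build the Lagrange basis polynomials:
L_0(z) = (z - 3)(z - 4)(z - 5) / [-6] = -(1/6)z^3 + 2z^2 - (47/6)z + 10
L_1(z) = (z - 2)(z - 4)(z - 5) / [2] = (1/2)z^3 - (11/2)z^2 + 19z - 20
L_2(z) = (z - 2)(z - 3)(z - 5) / [-2] = -(1/2)z^3 + 5z^2 - (31/2)z + 15
L_3(z) = (z - 2)(z - 3)(z - 4) / [6] = (1/6)z^3 - (3/2)z^2 + (13/3)z - 4
g(z) = 1·L_0 + (-5)·L_1 + (-3)·L_2 + 6·L_3
  1·L_0(z) = -(1/6)z^3 + 2z^2 - (47/6)z + 10
  (-5)·L_1(z) = -(5/2)z^3 + (55/2)z^2 - 95z + 100
  (-3)·L_2(z) = (3/2)z^3 - 15z^2 + (93/2)z - 45
  6·L_3(z) = z^3 - 9z^2 + 26z - 24
Adding term by term: -(1/6)z^3 + (11/2)z^2 - (91/3)z + 41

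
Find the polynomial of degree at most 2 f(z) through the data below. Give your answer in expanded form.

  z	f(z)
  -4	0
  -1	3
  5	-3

f(z) = -(2/9)z^2 - (1/9)z + 28/9

L_0(z) = (z + 1)(z - 5) / [27] = (1/27)z^2 - (4/27)z - 5/27
L_1(z) = (z + 4)(z - 5) / [-18] = -(1/18)z^2 + (1/18)z + 10/9
L_2(z) = (z + 4)(z + 1) / [54] = (1/54)z^2 + (5/54)z + 2/27
f(z) = 0·L_0 + 3·L_1 + (-3)·L_2
  0·L_0(z) = 0
  3·L_1(z) = -(1/6)z^2 + (1/6)z + 10/3
  (-3)·L_2(z) = -(1/18)z^2 - (5/18)z - 2/9
Adding term by term: -(2/9)z^2 - (1/9)z + 28/9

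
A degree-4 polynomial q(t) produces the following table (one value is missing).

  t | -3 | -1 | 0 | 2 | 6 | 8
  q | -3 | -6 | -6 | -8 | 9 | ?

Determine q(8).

The 5 known values determine q uniquely (degree ≤ 4).
L_0(8) = (9)·(8)·(6)·(2)/[(-2)·(-3)·(-5)·(-9)] = 16/5
L_1(8) = (11)·(8)·(6)·(2)/[(2)·(-1)·(-3)·(-7)] = -176/7
L_2(8) = (11)·(9)·(6)·(2)/[(3)·(1)·(-2)·(-6)] = 33
L_3(8) = (11)·(9)·(8)·(2)/[(5)·(3)·(2)·(-4)] = -66/5
L_4(8) = (11)·(9)·(8)·(6)/[(9)·(7)·(6)·(4)] = 22/7
Sum: (-3)·(16/5) + (-6)·(-176/7) + (-6)·(33) + (-8)·(-66/5) + 9·(22/7) = 540/7

540/7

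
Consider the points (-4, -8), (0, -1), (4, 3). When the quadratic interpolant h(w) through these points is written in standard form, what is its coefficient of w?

11/8

L_0(w) = w(w - 4) / [32] = (1/32)w^2 - (1/8)w
L_1(w) = (w + 4)(w - 4) / [-16] = -(1/16)w^2 + 1
L_2(w) = (w + 4)w / [32] = (1/32)w^2 + (1/8)w
h(w) = (-8)·L_0 + (-1)·L_1 + 3·L_2
Only the coefficient of w is needed; take it from each L_i and combine:
(-8)·(-1/8) + (-1)·(0) + 3·(1/8) = 11/8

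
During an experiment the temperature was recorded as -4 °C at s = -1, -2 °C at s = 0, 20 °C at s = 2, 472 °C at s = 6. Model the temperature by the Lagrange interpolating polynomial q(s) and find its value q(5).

Evaluate each Lagrange basis at s = 5:
L_0(5) = (5)·(3)·(-1)/[(-1)·(-3)·(-7)] = 5/7
L_1(5) = (6)·(3)·(-1)/[(1)·(-2)·(-6)] = -3/2
L_2(5) = (6)·(5)·(-1)/[(3)·(2)·(-4)] = 5/4
L_3(5) = (6)·(5)·(3)/[(7)·(6)·(4)] = 15/28
Sum: (-4)·(5/7) + (-2)·(-3/2) + 20·(5/4) + 472·(15/28) = 278

278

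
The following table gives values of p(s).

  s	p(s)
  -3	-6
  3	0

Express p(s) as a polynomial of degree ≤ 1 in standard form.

p(s) = s - 3

L_0(s) = (s - 3) / [-6] = -(1/6)s + 1/2
L_1(s) = (s + 3) / [6] = (1/6)s + 1/2
p(s) = (-6)·L_0 + 0·L_1
  (-6)·L_0(s) = s - 3
  0·L_1(s) = 0
Adding term by term: s - 3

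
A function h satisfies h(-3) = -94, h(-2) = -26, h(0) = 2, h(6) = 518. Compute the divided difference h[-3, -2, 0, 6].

h[-3,-2] = (-26 - (-94)) / (-2 - (-3)) = 68
h[-2,0] = (2 - (-26)) / (0 - (-2)) = 14
h[0,6] = (518 - 2) / (6 - 0) = 86
h[-3,-2,0] = (14 - 68) / (0 - (-3)) = -18
h[-2,0,6] = (86 - 14) / (6 - (-2)) = 9
h[-3,-2,0,6] = (9 - (-18)) / (6 - (-3)) = 3

3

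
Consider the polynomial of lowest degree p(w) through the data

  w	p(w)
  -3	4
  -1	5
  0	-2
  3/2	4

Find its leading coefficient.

L_0(w) = (w + 1)w(w - 3/2) / [-27] = -(1/27)w^3 + (1/54)w^2 + (1/18)w
L_1(w) = (w + 3)w(w - 3/2) / [5] = (1/5)w^3 + (3/10)w^2 - (9/10)w
L_2(w) = (w + 3)(w + 1)(w - 3/2) / [-9/2] = -(2/9)w^3 - (5/9)w^2 + (2/3)w + 1
L_3(w) = (w + 3)(w + 1)w / [135/8] = (8/135)w^3 + (32/135)w^2 + (8/45)w
p(w) = 4·L_0 + 5·L_1 + (-2)·L_2 + 4·L_3
Only the coefficient of w^3 is needed; take it from each L_i and combine:
4·(-1/27) + 5·(1/5) + (-2)·(-2/9) + 4·(8/135) = 23/15

23/15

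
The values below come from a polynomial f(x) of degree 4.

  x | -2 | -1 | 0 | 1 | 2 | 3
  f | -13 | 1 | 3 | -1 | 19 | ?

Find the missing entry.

The 5 known values determine f uniquely (degree ≤ 4).
Evaluate each Lagrange basis at x = 3:
L_0(3) = (4)·(3)·(2)·(1)/[(-1)·(-2)·(-3)·(-4)] = 1
L_1(3) = (5)·(3)·(2)·(1)/[(1)·(-1)·(-2)·(-3)] = -5
L_2(3) = (5)·(4)·(2)·(1)/[(2)·(1)·(-1)·(-2)] = 10
L_3(3) = (5)·(4)·(3)·(1)/[(3)·(2)·(1)·(-1)] = -10
L_4(3) = (5)·(4)·(3)·(2)/[(4)·(3)·(2)·(1)] = 5
Sum: (-13)·(1) + 1·(-5) + 3·(10) + (-1)·(-10) + 19·(5) = 117

117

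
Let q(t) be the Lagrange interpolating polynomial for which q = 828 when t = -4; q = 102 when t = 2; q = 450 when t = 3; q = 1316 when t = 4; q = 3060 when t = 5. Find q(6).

L_0(6) = (4)·(3)·(2)·(1)/[(-6)·(-7)·(-8)·(-9)] = 1/126
L_1(6) = (10)·(3)·(2)·(1)/[(6)·(-1)·(-2)·(-3)] = -5/3
L_2(6) = (10)·(4)·(2)·(1)/[(7)·(1)·(-1)·(-2)] = 40/7
L_3(6) = (10)·(4)·(3)·(1)/[(8)·(2)·(1)·(-1)] = -15/2
L_4(6) = (10)·(4)·(3)·(2)/[(9)·(3)·(2)·(1)] = 40/9
Sum: 828·(1/126) + 102·(-5/3) + 450·(40/7) + 1316·(-15/2) + 3060·(40/9) = 6138

6138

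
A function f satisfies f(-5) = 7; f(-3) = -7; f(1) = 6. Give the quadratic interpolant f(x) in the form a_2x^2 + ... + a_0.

Newton's divided differences:
f[-5,-3] = (-7 - 7) / (-3 - (-5)) = -7
f[-3,1] = (6 - (-7)) / (1 - (-3)) = 13/4
f[-5,-3,1] = (13/4 - (-7)) / (1 - (-5)) = 41/24
f(x) = 7 + (-7)·(x + 5) + (41/24)·(x + 5)(x + 3)
Expanding: f(x) = (41/24)x^2 + (20/3)x - 19/8

f(x) = (41/24)x^2 + (20/3)x - 19/8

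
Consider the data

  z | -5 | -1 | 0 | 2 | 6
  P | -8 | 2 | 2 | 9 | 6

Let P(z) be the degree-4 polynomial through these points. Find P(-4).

Using Newton's divided-difference form:
P[-5,-1] = (2 - (-8)) / (-1 - (-5)) = 5/2
P[-1,0] = (2 - 2) / (0 - (-1)) = 0
P[0,2] = (9 - 2) / (2 - 0) = 7/2
P[2,6] = (6 - 9) / (6 - 2) = -3/4
P[-5,-1,0] = (0 - 5/2) / (0 - (-5)) = -1/2
P[-1,0,2] = (7/2 - 0) / (2 - (-1)) = 7/6
P[0,2,6] = (-3/4 - 7/2) / (6 - 0) = -17/24
P[-5,-1,0,2] = (7/6 - (-1/2)) / (2 - (-5)) = 5/21
P[-1,0,2,6] = (-17/24 - 7/6) / (6 - (-1)) = -15/56
P[-5,-1,0,2,6] = (-15/56 - 5/21) / (6 - (-5)) = -85/1848
P(-4) = -8 + (5/2)·(1) + (-1/2)·(1)·(-3) + (5/21)·(1)·(-3)·(-4) + (-85/1848)·(1)·(-3)·(-4)·(-6) = 167/77

167/77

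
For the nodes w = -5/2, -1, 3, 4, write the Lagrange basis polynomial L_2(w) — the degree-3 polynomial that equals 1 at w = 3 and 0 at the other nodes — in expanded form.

L_2(w) = (w + 5/2)(w + 1)(w - 4) / [(11/2)·(4)·(-1)]
       = (w^3 - (1/2)w^2 - (23/2)w - 10) / (-22)

L_2(w) = -(1/22)w^3 + (1/44)w^2 + (23/44)w + 5/11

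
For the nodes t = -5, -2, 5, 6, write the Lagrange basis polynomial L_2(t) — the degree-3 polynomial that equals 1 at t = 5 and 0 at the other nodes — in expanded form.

L_2(t) = (t + 5)(t + 2)(t - 6) / [(10)·(7)·(-1)]
       = (t^3 + t^2 - 32t - 60) / (-70)

L_2(t) = -(1/70)t^3 - (1/70)t^2 + (16/35)t + 6/7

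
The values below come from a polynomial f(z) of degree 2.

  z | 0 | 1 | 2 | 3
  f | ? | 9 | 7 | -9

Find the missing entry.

The 3 known values determine f uniquely (degree ≤ 2).
L_0(0) = (-2)·(-3)/[(-1)·(-2)] = 3
L_1(0) = (-1)·(-3)/[(1)·(-1)] = -3
L_2(0) = (-1)·(-2)/[(2)·(1)] = 1
Sum: 9·(3) + 7·(-3) + (-9)·(1) = -3

-3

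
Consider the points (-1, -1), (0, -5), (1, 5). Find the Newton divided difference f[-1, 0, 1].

f[-1,0] = (-5 - (-1)) / (0 - (-1)) = -4
f[0,1] = (5 - (-5)) / (1 - 0) = 10
f[-1,0,1] = (10 - (-4)) / (1 - (-1)) = 7

7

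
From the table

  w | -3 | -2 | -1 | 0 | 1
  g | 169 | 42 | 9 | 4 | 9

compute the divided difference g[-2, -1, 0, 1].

-3

g[-2,-1] = (9 - 42) / (-1 - (-2)) = -33
g[-1,0] = (4 - 9) / (0 - (-1)) = -5
g[0,1] = (9 - 4) / (1 - 0) = 5
g[-2,-1,0] = (-5 - (-33)) / (0 - (-2)) = 14
g[-1,0,1] = (5 - (-5)) / (1 - (-1)) = 5
g[-2,-1,0,1] = (5 - 14) / (1 - (-2)) = -3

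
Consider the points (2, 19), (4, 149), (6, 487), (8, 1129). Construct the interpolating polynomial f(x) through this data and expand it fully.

f(x) = 2x^3 + 2x^2 - 3x + 1

L_0(x) = (x - 4)(x - 6)(x - 8) / [-48] = -(1/48)x^3 + (3/8)x^2 - (13/6)x + 4
L_1(x) = (x - 2)(x - 6)(x - 8) / [16] = (1/16)x^3 - x^2 + (19/4)x - 6
L_2(x) = (x - 2)(x - 4)(x - 8) / [-16] = -(1/16)x^3 + (7/8)x^2 - (7/2)x + 4
L_3(x) = (x - 2)(x - 4)(x - 6) / [48] = (1/48)x^3 - (1/4)x^2 + (11/12)x - 1
f(x) = 19·L_0 + 149·L_1 + 487·L_2 + 1129·L_3
  19·L_0(x) = -(19/48)x^3 + (57/8)x^2 - (247/6)x + 76
  149·L_1(x) = (149/16)x^3 - 149x^2 + (2831/4)x - 894
  487·L_2(x) = -(487/16)x^3 + (3409/8)x^2 - (3409/2)x + 1948
  1129·L_3(x) = (1129/48)x^3 - (1129/4)x^2 + (12419/12)x - 1129
Adding term by term: 2x^3 + 2x^2 - 3x + 1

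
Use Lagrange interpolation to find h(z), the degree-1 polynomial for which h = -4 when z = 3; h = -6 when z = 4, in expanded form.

L_0(z) = (z - 4) / [-1] = -z + 4
L_1(z) = (z - 3) / [1] = z - 3
h(z) = (-4)·L_0 + (-6)·L_1
  (-4)·L_0(z) = 4z - 16
  (-6)·L_1(z) = -6z + 18
Adding term by term: -2z + 2

h(z) = -2z + 2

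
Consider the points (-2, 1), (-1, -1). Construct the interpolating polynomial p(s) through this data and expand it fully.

Build the Lagrange basis polynomials:
L_0(s) = (s + 1) / [-1] = -s - 1
L_1(s) = (s + 2) / [1] = s + 2
p(s) = 1·L_0 + (-1)·L_1
  1·L_0(s) = -s - 1
  (-1)·L_1(s) = -s - 2
Adding term by term: -2s - 3

p(s) = -2s - 3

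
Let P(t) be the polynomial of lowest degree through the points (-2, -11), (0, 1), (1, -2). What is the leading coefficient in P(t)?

-3

Build the Lagrange basis polynomials:
L_0(t) = t(t - 1) / [6] = (1/6)t^2 - (1/6)t
L_1(t) = (t + 2)(t - 1) / [-2] = -(1/2)t^2 - (1/2)t + 1
L_2(t) = (t + 2)t / [3] = (1/3)t^2 + (2/3)t
P(t) = (-11)·L_0 + 1·L_1 + (-2)·L_2
Only the coefficient of t^2 is needed; take it from each L_i and combine:
(-11)·(1/6) + 1·(-1/2) + (-2)·(1/3) = -3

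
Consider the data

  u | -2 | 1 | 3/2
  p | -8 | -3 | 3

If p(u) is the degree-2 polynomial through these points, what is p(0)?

L_0(0) = (-1)·(-3/2)/[(-3)·(-7/2)] = 1/7
L_1(0) = (2)·(-3/2)/[(3)·(-1/2)] = 2
L_2(0) = (2)·(-1)/[(7/2)·(1/2)] = -8/7
Sum: (-8)·(1/7) + (-3)·(2) + 3·(-8/7) = -74/7

-74/7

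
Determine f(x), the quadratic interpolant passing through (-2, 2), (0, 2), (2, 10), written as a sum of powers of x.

f(x) = x^2 + 2x + 2

L_0(x) = x(x - 2) / [8] = (1/8)x^2 - (1/4)x
L_1(x) = (x + 2)(x - 2) / [-4] = -(1/4)x^2 + 1
L_2(x) = (x + 2)x / [8] = (1/8)x^2 + (1/4)x
f(x) = 2·L_0 + 2·L_1 + 10·L_2
  2·L_0(x) = (1/4)x^2 - (1/2)x
  2·L_1(x) = -(1/2)x^2 + 2
  10·L_2(x) = (5/4)x^2 + (5/2)x
Adding term by term: x^2 + 2x + 2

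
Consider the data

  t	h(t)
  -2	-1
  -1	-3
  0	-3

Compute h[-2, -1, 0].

h[-2,-1] = (-3 - (-1)) / (-1 - (-2)) = -2
h[-1,0] = (-3 - (-3)) / (0 - (-1)) = 0
h[-2,-1,0] = (0 - (-2)) / (0 - (-2)) = 1

1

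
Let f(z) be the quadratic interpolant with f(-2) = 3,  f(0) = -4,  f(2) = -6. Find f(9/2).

L_0(9/2) = (9/2)·(5/2)/[(-2)·(-4)] = 45/32
L_1(9/2) = (13/2)·(5/2)/[(2)·(-2)] = -65/16
L_2(9/2) = (13/2)·(9/2)/[(4)·(2)] = 117/32
Sum: 3·(45/32) + (-4)·(-65/16) + (-6)·(117/32) = -47/32

-47/32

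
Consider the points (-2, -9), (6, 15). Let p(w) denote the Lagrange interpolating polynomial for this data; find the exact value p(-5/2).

Evaluate each Lagrange basis at w = -5/2:
L_0(-5/2) = (-17/2)/[(-8)] = 17/16
L_1(-5/2) = (-1/2)/[(8)] = -1/16
Sum: (-9)·(17/16) + 15·(-1/16) = -21/2

-21/2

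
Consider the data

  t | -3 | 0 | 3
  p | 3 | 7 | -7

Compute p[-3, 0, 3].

p[-3,0] = (7 - 3) / (0 - (-3)) = 4/3
p[0,3] = (-7 - 7) / (3 - 0) = -14/3
p[-3,0,3] = (-14/3 - 4/3) / (3 - (-3)) = -1

-1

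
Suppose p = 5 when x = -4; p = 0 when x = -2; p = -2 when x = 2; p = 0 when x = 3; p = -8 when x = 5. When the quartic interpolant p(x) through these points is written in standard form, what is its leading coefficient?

The leading coefficient equals the top divided difference p[-4,-2,2,3,5].
p[-4,-2] = (0 - 5) / (-2 - (-4)) = -5/2
p[-2,2] = (-2 - 0) / (2 - (-2)) = -1/2
p[2,3] = (0 - (-2)) / (3 - 2) = 2
p[3,5] = (-8 - 0) / (5 - 3) = -4
p[-4,-2,2] = (-1/2 - (-5/2)) / (2 - (-4)) = 1/3
p[-2,2,3] = (2 - (-1/2)) / (3 - (-2)) = 1/2
p[2,3,5] = (-4 - 2) / (5 - 2) = -2
p[-4,-2,2,3] = (1/2 - 1/3) / (3 - (-4)) = 1/42
p[-2,2,3,5] = (-2 - 1/2) / (5 - (-2)) = -5/14
p[-4,-2,2,3,5] = (-5/14 - 1/42) / (5 - (-4)) = -8/189

-8/189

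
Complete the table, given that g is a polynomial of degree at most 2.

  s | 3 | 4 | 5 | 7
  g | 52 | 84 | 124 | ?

The 3 known values determine g uniquely (degree ≤ 2).
L_0(7) = (3)·(2)/[(-1)·(-2)] = 3
L_1(7) = (4)·(2)/[(1)·(-1)] = -8
L_2(7) = (4)·(3)/[(2)·(1)] = 6
Sum: 52·(3) + 84·(-8) + 124·(6) = 228

228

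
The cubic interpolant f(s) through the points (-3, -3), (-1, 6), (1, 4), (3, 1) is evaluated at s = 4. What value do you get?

L_0(4) = (5)·(3)·(1)/[(-2)·(-4)·(-6)] = -5/16
L_1(4) = (7)·(3)·(1)/[(2)·(-2)·(-4)] = 21/16
L_2(4) = (7)·(5)·(1)/[(4)·(2)·(-2)] = -35/16
L_3(4) = (7)·(5)·(3)/[(6)·(4)·(2)] = 35/16
Sum: (-3)·(-5/16) + 6·(21/16) + 4·(-35/16) + 1·(35/16) = 9/4

9/4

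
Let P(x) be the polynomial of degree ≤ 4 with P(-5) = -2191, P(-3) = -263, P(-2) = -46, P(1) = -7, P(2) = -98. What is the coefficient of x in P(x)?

-1

Build the Lagrange basis polynomials:
L_0(x) = (x + 3)(x + 2)(x - 1)(x - 2) / [252] = (1/252)x^4 + (1/126)x^3 - (1/36)x^2 - (2/63)x + 1/21
L_1(x) = (x + 5)(x + 2)(x - 1)(x - 2) / [-40] = -(1/40)x^4 - (1/10)x^3 + (9/40)x^2 + (2/5)x - 1/2
L_2(x) = (x + 5)(x + 3)(x - 1)(x - 2) / [36] = (1/36)x^4 + (5/36)x^3 - (7/36)x^2 - (29/36)x + 5/6
L_3(x) = (x + 5)(x + 3)(x + 2)(x - 2) / [-72] = -(1/72)x^4 - (1/9)x^3 - (11/72)x^2 + (4/9)x + 5/6
L_4(x) = (x + 5)(x + 3)(x + 2)(x - 1) / [140] = (1/140)x^4 + (9/140)x^3 + (3/20)x^2 - (1/140)x - 3/14
P(x) = (-2191)·L_0 + (-263)·L_1 + (-46)·L_2 + (-7)·L_3 + (-98)·L_4
Only the coefficient of x is needed; take it from each L_i and combine:
(-2191)·(-2/63) + (-263)·(2/5) + (-46)·(-29/36) + (-7)·(4/9) + (-98)·(-1/140) = -1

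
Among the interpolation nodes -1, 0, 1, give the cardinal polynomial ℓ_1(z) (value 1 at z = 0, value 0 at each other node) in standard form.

ℓ_1(z) = (z + 1)(z - 1) / [(1)·(-1)]
       = (z^2 - 1) / (-1)

ℓ_1(z) = -z^2 + 1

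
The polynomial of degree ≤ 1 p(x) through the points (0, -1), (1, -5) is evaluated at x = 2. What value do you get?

Evaluate each Lagrange basis at x = 2:
L_0(2) = (1)/[(-1)] = -1
L_1(2) = (2)/[(1)] = 2
Sum: (-1)·(-1) + (-5)·(2) = -9

-9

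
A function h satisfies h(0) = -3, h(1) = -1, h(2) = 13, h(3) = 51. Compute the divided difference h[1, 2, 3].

12

h[1,2] = (13 - (-1)) / (2 - 1) = 14
h[2,3] = (51 - 13) / (3 - 2) = 38
h[1,2,3] = (38 - 14) / (3 - 1) = 12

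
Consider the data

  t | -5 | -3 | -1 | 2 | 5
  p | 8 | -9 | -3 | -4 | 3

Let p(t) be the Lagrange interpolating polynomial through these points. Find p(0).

-151/168

L_0(0) = (3)·(1)·(-2)·(-5)/[(-2)·(-4)·(-7)·(-10)] = 3/56
L_1(0) = (5)·(1)·(-2)·(-5)/[(2)·(-2)·(-5)·(-8)] = -5/16
L_2(0) = (5)·(3)·(-2)·(-5)/[(4)·(2)·(-3)·(-6)] = 25/24
L_3(0) = (5)·(3)·(1)·(-5)/[(7)·(5)·(3)·(-3)] = 5/21
L_4(0) = (5)·(3)·(1)·(-2)/[(10)·(8)·(6)·(3)] = -1/48
Sum: 8·(3/56) + (-9)·(-5/16) + (-3)·(25/24) + (-4)·(5/21) + 3·(-1/48) = -151/168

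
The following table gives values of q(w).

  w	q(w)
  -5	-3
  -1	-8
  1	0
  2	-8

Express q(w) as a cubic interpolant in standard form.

q(w) = -(39/56)w^3 - (73/28)w^2 + (263/56)w - 39/28

L_0(w) = (w + 1)(w - 1)(w - 2) / [-168] = -(1/168)w^3 + (1/84)w^2 + (1/168)w - 1/84
L_1(w) = (w + 5)(w - 1)(w - 2) / [24] = (1/24)w^3 + (1/12)w^2 - (13/24)w + 5/12
L_2(w) = (w + 5)(w + 1)(w - 2) / [-12] = -(1/12)w^3 - (1/3)w^2 + (7/12)w + 5/6
L_3(w) = (w + 5)(w + 1)(w - 1) / [21] = (1/21)w^3 + (5/21)w^2 - (1/21)w - 5/21
q(w) = (-3)·L_0 + (-8)·L_1 + 0·L_2 + (-8)·L_3
  (-3)·L_0(w) = (1/56)w^3 - (1/28)w^2 - (1/56)w + 1/28
  (-8)·L_1(w) = -(1/3)w^3 - (2/3)w^2 + (13/3)w - 10/3
  0·L_2(w) = 0
  (-8)·L_3(w) = -(8/21)w^3 - (40/21)w^2 + (8/21)w + 40/21
Adding term by term: -(39/56)w^3 - (73/28)w^2 + (263/56)w - 39/28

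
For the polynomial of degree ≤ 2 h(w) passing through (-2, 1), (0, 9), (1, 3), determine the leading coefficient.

-10/3

Build the Lagrange basis polynomials:
L_0(w) = w(w - 1) / [6] = (1/6)w^2 - (1/6)w
L_1(w) = (w + 2)(w - 1) / [-2] = -(1/2)w^2 - (1/2)w + 1
L_2(w) = (w + 2)w / [3] = (1/3)w^2 + (2/3)w
h(w) = 1·L_0 + 9·L_1 + 3·L_2
Only the coefficient of w^2 is needed; take it from each L_i and combine:
1·(1/6) + 9·(-1/2) + 3·(1/3) = -10/3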